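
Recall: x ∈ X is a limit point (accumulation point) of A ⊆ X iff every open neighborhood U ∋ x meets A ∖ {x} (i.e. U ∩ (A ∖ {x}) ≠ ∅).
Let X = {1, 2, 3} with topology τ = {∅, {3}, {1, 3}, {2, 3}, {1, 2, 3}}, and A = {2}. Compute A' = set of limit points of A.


A' = ∅

For each x ∈ X, list the open sets U ∈ τ with x ∈ U, then check whether U ∩ (A ∖ {x}) ≠ ∅ for every such U.
  x = 1: open {1, 3} ∋ x has {1, 3} ∩ (A ∖ {1}) = ∅, so x is NOT a limit point.
  x = 2: open {2, 3} ∋ x has {2, 3} ∩ (A ∖ {2}) = ∅, so x is NOT a limit point.
  x = 3: open {3} ∋ x has {3} ∩ (A ∖ {3}) = ∅, so x is NOT a limit point.
Collecting: A' = ∅.


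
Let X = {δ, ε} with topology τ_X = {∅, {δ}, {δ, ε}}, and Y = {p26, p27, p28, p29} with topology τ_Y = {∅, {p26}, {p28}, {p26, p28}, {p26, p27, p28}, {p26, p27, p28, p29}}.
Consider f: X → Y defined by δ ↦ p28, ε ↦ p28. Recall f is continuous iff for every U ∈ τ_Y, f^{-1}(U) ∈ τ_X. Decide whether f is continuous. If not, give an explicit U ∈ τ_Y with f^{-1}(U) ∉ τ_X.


f IS continuous.

Compute f^{-1}(U) for each U ∈ τ_Y:
  U = ∅: f^{-1}(U) = ∅ ∈ τ_X ✓.
  U = {p26}: f^{-1}(U) = ∅ ∈ τ_X ✓.
  U = {p28}: f^{-1}(U) = {δ, ε} ∈ τ_X ✓.
  U = {p26, p28}: f^{-1}(U) = {δ, ε} ∈ τ_X ✓.
  U = {p26, p27, p28}: f^{-1}(U) = {δ, ε} ∈ τ_X ✓.
  U = {p26, p27, p28, p29}: f^{-1}(U) = {δ, ε} ∈ τ_X ✓.
Every preimage lies in τ_X, so f IS continuous.


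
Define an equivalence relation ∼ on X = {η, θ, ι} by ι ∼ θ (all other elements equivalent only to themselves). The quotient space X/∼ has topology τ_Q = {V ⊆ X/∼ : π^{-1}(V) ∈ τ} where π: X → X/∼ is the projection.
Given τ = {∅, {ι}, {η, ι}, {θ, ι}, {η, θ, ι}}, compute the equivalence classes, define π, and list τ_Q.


X/∼ = {[η], [θ=ι]}; |τ_Q| = 3.

Equivalence classes: [η], [θ=ι].
Quotient map π: X → X/∼ sends η ↦ [η], θ ↦ [θ=ι], ι ↦ [θ=ι].
For each subset V ⊆ X/∼, compute π^{-1}(V) ⊆ X and check whether π^{-1}(V) ∈ τ. V is open in τ_Q iff π^{-1}(V) ∈ τ.
  V = {}: π^{-1}(V) = ∅ ∈ τ ✓.
  V = {[η]}: π^{-1}(V) = {η} ∉ τ ✗.
  V = {[θ=ι]}: π^{-1}(V) = {θ, ι} ∈ τ ✓.
  V = {[η], [θ=ι]}: π^{-1}(V) = {η, θ, ι} ∈ τ ✓.
Open sets in the quotient: τ_Q = {{}, {[θ=ι]}, {[η], [θ=ι]}} (3 elements).


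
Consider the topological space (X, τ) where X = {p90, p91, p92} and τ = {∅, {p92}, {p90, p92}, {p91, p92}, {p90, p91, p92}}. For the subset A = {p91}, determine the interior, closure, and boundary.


int(A) = ∅, cl(A) = {p91}, ∂A = {p91}.

Closed sets in (X, τ) are complements of opens:
  closed(X, τ) = {∅, {p90}, {p91}, {p90, p91}, {p90, p91, p92}}.
int(A) = ⋃ {U ∈ τ : U ⊆ A}. Opens contained in A: ∅.
Taking the union of these: int(A) = ∅.
cl(A) = ⋂ {C closed : A ⊆ C}. Closed sets containing A: {p91}, {p90, p91}, {p90, p91, p92}.
Intersecting these: cl(A) = {p91}.
∂A = cl(A) ∖ int(A) = {p91} ∖ ∅ = {p91}.


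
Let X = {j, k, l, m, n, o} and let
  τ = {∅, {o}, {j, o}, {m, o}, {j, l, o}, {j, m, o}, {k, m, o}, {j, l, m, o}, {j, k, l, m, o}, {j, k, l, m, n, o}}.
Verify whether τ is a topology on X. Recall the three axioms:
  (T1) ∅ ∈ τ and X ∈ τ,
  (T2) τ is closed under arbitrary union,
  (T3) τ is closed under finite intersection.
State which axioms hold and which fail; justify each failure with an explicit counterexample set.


τ is NOT a topology on X.

Axiom (T1): ∅ ∈ τ? Yes; X ∈ τ? Yes.
Axiom (T2/T3): check pairwise unions and intersections of members of τ.
Counterexample for (T2): {j, o} ∪ {k, m, o} = {j, k, m, o} ∉ τ. Therefore τ is NOT a topology.


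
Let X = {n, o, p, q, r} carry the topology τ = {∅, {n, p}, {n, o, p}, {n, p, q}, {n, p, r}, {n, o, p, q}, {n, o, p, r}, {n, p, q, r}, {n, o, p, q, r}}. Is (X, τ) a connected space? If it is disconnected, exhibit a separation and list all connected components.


(X, τ) is connected.

Find clopen sets (U ∈ τ with X ∖ U ∈ τ):
  U = ∅, X ∖ U = {n, o, p, q, r} — both open, so U is clopen.
  U = {n, o, p, q, r}, X ∖ U = ∅ — both open, so U is clopen.
Only trivial clopens (∅ and X) exist, so (X, τ) is connected.
Compute connected components by grouping points that agree on all clopens:
  component: {n, o, p, q, r}


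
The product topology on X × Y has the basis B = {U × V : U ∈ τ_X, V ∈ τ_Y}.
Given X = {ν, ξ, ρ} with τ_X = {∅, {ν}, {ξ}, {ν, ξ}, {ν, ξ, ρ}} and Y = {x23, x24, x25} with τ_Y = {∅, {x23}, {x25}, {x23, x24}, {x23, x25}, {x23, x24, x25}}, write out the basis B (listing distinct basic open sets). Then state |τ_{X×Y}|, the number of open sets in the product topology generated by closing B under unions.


Basis B = {∅ × ∅, {ν} × {x23}, {ν} × {x25}, {ξ} × {x23}, {ξ} × {x25}, {ν} × {x23, x24}, {ν} × {x23, x25}, {ν, ξ} × {x23}, {ν, ξ} × {x25}, {ξ} × {x23, x24}, {ξ} × {x23, x25}, {ν} × {x23, x24, x25}, {ν, ξ, ρ} × {x23}, {ν, ξ, ρ} × {x25}, {ξ} × {x23, x24, x25}, {ν, ξ} × {x23, x24}, {ν, ξ} × {x23, x25}, {ν, ξ} × {x23, x24, x25}, {ν, ξ, ρ} × {x23, x24}, {ν, ξ, ρ} × {x23, x25}, {ν, ξ, ρ} × {x23, x24, x25}}; |τ_{X×Y}| = 70.

Enumerate products U × V with U ∈ τ_X, V ∈ τ_Y (deduplicated):
  ∅ × ∅ = {} (∅)
  {ν} × {x23} = {(ν,x23)}
  {ν} × {x25} = {(ν,x25)}
  {ξ} × {x23} = {(ξ,x23)}
  {ξ} × {x25} = {(ξ,x25)}
  {ν} × {x23, x24} = {(ν,x23), (ν,x24)}
  {ν} × {x23, x25} = {(ν,x23), (ν,x25)}
  {ν, ξ} × {x23} = {(ν,x23), (ξ,x23)}
  {ν, ξ} × {x25} = {(ν,x25), (ξ,x25)}
  {ξ} × {x23, x24} = {(ξ,x23), (ξ,x24)}
  {ξ} × {x23, x25} = {(ξ,x23), (ξ,x25)}
  {ν} × {x23, x24, x25} = {(ν,x23), (ν,x24), (ν,x25)}
  {ν, ξ, ρ} × {x23} = {(ν,x23), (ξ,x23), (ρ,x23)}
  {ν, ξ, ρ} × {x25} = {(ν,x25), (ξ,x25), (ρ,x25)}
  {ξ} × {x23, x24, x25} = {(ξ,x23), (ξ,x24), (ξ,x25)}
  {ν, ξ} × {x23, x24} = {(ν,x23), (ν,x24), (ξ,x23), (ξ,x24)}
  {ν, ξ} × {x23, x25} = {(ν,x23), (ν,x25), (ξ,x23), (ξ,x25)}
  {ν, ξ} × {x23, x24, x25} = {(ν,x23), (ν,x24), (ν,x25), (ξ,x23), (ξ,x24), (ξ,x25)}
  {ν, ξ, ρ} × {x23, x24} = {(ν,x23), (ν,x24), (ξ,x23), (ξ,x24), (ρ,x23), (ρ,x24)}
  {ν, ξ, ρ} × {x23, x25} = {(ν,x23), (ν,x25), (ξ,x23), (ξ,x25), (ρ,x23), (ρ,x25)}
  {ν, ξ, ρ} × {x23, x24, x25} = {(ν,x23), (ν,x24), (ν,x25), (ξ,x23), (ξ,x24), (ξ,x25), (ρ,x23), (ρ,x24), (ρ,x25)}
These 21 distinct sets form the basis B.
Close under arbitrary unions to get τ_{X×Y}; counting gives |τ_{X×Y}| = 70.


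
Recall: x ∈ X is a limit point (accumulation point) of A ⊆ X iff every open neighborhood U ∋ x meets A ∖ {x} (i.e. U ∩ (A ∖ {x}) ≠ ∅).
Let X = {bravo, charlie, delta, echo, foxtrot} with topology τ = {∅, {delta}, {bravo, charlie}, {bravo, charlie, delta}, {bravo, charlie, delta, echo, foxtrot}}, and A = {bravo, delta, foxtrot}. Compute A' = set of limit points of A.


A' = {charlie, echo, foxtrot}

For each x ∈ X, list the open sets U ∈ τ with x ∈ U, then check whether U ∩ (A ∖ {x}) ≠ ∅ for every such U.
  x = bravo: open {bravo, charlie} ∋ x has {bravo, charlie} ∩ (A ∖ {bravo}) = ∅, so x is NOT a limit point.
  x = charlie: opens ∋ x are {bravo, charlie}, {bravo, charlie, delta}, {bravo, charlie, delta, echo, foxtrot}; each meets A ∖ {charlie}, so x IS a limit point.
  x = delta: open {delta} ∋ x has {delta} ∩ (A ∖ {delta}) = ∅, so x is NOT a limit point.
  x = echo: opens ∋ x are {bravo, charlie, delta, echo, foxtrot}; each meets A ∖ {echo}, so x IS a limit point.
  x = foxtrot: opens ∋ x are {bravo, charlie, delta, echo, foxtrot}; each meets A ∖ {foxtrot}, so x IS a limit point.
Collecting: A' = {charlie, echo, foxtrot}.


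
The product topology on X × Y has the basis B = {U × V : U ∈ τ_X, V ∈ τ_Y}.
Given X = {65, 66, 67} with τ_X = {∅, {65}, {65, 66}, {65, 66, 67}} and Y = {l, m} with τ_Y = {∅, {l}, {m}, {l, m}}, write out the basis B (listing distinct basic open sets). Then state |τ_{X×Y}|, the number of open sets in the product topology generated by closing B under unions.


Basis B = {∅ × ∅, {65} × {l}, {65} × {m}, {65} × {l, m}, {65, 66} × {l}, {65, 66} × {m}, {65, 66, 67} × {l}, {65, 66, 67} × {m}, {65, 66} × {l, m}, {65, 66, 67} × {l, m}}; |τ_{X×Y}| = 16.

Enumerate products U × V with U ∈ τ_X, V ∈ τ_Y (deduplicated):
  ∅ × ∅ = {} (∅)
  {65} × {l} = {(65,l)}
  {65} × {m} = {(65,m)}
  {65} × {l, m} = {(65,l), (65,m)}
  {65, 66} × {l} = {(65,l), (66,l)}
  {65, 66} × {m} = {(65,m), (66,m)}
  {65, 66, 67} × {l} = {(65,l), (66,l), (67,l)}
  {65, 66, 67} × {m} = {(65,m), (66,m), (67,m)}
  {65, 66} × {l, m} = {(65,l), (65,m), (66,l), (66,m)}
  {65, 66, 67} × {l, m} = {(65,l), (65,m), (66,l), (66,m), (67,l), (67,m)}
These 10 distinct sets form the basis B.
Close under arbitrary unions to get τ_{X×Y}; counting gives |τ_{X×Y}| = 16.


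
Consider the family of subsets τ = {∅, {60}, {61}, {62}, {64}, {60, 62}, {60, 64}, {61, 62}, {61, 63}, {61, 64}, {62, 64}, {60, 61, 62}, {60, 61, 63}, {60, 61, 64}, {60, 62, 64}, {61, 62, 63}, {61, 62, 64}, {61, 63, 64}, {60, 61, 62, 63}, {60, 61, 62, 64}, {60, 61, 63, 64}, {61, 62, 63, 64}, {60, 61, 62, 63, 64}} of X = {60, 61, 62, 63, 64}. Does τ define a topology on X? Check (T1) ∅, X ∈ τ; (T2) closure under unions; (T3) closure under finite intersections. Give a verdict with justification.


τ is NOT a topology on X.

Axiom (T1): ∅ ∈ τ? Yes; X ∈ τ? Yes.
Axiom (T2/T3): check pairwise unions and intersections of members of τ.
Counterexample for (T2): {60} ∪ {61} = {60, 61} ∉ τ. Therefore τ is NOT a topology.


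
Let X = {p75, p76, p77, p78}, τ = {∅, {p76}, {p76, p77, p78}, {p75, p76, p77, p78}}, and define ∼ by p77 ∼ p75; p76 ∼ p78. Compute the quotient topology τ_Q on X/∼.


X/∼ = {[p75=p77], [p76=p78]}; |τ_Q| = 2.

Equivalence classes: [p75=p77], [p76=p78].
Quotient map π: X → X/∼ sends p75 ↦ [p75=p77], p76 ↦ [p76=p78], p77 ↦ [p75=p77], p78 ↦ [p76=p78].
For each subset V ⊆ X/∼, compute π^{-1}(V) ⊆ X and check whether π^{-1}(V) ∈ τ. V is open in τ_Q iff π^{-1}(V) ∈ τ.
  V = {}: π^{-1}(V) = ∅ ∈ τ ✓.
  V = {[p75=p77]}: π^{-1}(V) = {p75, p77} ∉ τ ✗.
  V = {[p76=p78]}: π^{-1}(V) = {p76, p78} ∉ τ ✗.
  V = {[p75=p77], [p76=p78]}: π^{-1}(V) = {p75, p76, p77, p78} ∈ τ ✓.
Open sets in the quotient: τ_Q = {{}, {[p75=p77], [p76=p78]}} (2 elements).


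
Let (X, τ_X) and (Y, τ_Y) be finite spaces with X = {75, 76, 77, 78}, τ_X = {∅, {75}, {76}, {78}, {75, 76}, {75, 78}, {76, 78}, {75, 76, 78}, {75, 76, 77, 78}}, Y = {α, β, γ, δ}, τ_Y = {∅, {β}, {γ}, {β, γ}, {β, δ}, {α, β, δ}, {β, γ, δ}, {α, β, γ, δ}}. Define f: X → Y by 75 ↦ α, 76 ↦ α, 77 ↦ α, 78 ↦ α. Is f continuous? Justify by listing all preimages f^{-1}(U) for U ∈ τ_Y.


f IS continuous.

Compute f^{-1}(U) for each U ∈ τ_Y:
  U = ∅: f^{-1}(U) = ∅ ∈ τ_X ✓.
  U = {β}: f^{-1}(U) = ∅ ∈ τ_X ✓.
  U = {γ}: f^{-1}(U) = ∅ ∈ τ_X ✓.
  U = {β, γ}: f^{-1}(U) = ∅ ∈ τ_X ✓.
  U = {β, δ}: f^{-1}(U) = ∅ ∈ τ_X ✓.
  U = {α, β, δ}: f^{-1}(U) = {75, 76, 77, 78} ∈ τ_X ✓.
  U = {β, γ, δ}: f^{-1}(U) = ∅ ∈ τ_X ✓.
  U = {α, β, γ, δ}: f^{-1}(U) = {75, 76, 77, 78} ∈ τ_X ✓.
Every preimage lies in τ_X, so f IS continuous.


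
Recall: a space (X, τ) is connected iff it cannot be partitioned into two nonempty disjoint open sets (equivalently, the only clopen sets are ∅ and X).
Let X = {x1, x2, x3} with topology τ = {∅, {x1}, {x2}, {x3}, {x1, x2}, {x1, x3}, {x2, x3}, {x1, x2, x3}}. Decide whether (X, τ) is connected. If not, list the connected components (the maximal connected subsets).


(X, τ) is disconnected; components = [{x1}, {x2}, {x3}].

Find clopen sets (U ∈ τ with X ∖ U ∈ τ):
  U = ∅, X ∖ U = {x1, x2, x3} — both open, so U is clopen.
  U = {x1}, X ∖ U = {x2, x3} — both open, so U is clopen.
  U = {x2}, X ∖ U = {x1, x3} — both open, so U is clopen.
  U = {x3}, X ∖ U = {x1, x2} — both open, so U is clopen.
  U = {x1, x2}, X ∖ U = {x3} — both open, so U is clopen.
  U = {x1, x3}, X ∖ U = {x2} — both open, so U is clopen.
  U = {x2, x3}, X ∖ U = {x1} — both open, so U is clopen.
  U = {x1, x2, x3}, X ∖ U = ∅ — both open, so U is clopen.
Nontrivial clopen(s) exist: e.g. {x2, x3}. So (X, τ) is disconnected.
Compute connected components by grouping points that agree on all clopens:
  component: {x1}
  component: {x2}
  component: {x3}


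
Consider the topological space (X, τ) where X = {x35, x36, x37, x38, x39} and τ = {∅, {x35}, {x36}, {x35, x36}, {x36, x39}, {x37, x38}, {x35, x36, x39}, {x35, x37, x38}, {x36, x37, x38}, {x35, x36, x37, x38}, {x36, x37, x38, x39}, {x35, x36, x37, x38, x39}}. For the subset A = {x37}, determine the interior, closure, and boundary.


int(A) = ∅, cl(A) = {x37, x38}, ∂A = {x37, x38}.

Closed sets in (X, τ) are complements of opens:
  closed(X, τ) = {∅, {x35}, {x39}, {x35, x39}, {x36, x39}, {x37, x38}, {x35, x36, x39}, {x35, x37, x38}, {x37, x38, x39}, {x35, x37, x38, x39}, {x36, x37, x38, x39}, {x35, x36, x37, x38, x39}}.
int(A) = ⋃ {U ∈ τ : U ⊆ A}. Opens contained in A: ∅.
Taking the union of these: int(A) = ∅.
cl(A) = ⋂ {C closed : A ⊆ C}. Closed sets containing A: {x37, x38}, {x35, x37, x38}, {x37, x38, x39}, {x35, x37, x38, x39}, {x36, x37, x38, x39}, {x35, x36, x37, x38, x39}.
Intersecting these: cl(A) = {x37, x38}.
∂A = cl(A) ∖ int(A) = {x37, x38} ∖ ∅ = {x37, x38}.


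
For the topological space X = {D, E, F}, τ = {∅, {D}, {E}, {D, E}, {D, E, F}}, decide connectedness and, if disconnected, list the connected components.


(X, τ) is connected.

Find clopen sets (U ∈ τ with X ∖ U ∈ τ):
  U = ∅, X ∖ U = {D, E, F} — both open, so U is clopen.
  U = {D, E, F}, X ∖ U = ∅ — both open, so U is clopen.
Only trivial clopens (∅ and X) exist, so (X, τ) is connected.
Compute connected components by grouping points that agree on all clopens:
  component: {D, E, F}


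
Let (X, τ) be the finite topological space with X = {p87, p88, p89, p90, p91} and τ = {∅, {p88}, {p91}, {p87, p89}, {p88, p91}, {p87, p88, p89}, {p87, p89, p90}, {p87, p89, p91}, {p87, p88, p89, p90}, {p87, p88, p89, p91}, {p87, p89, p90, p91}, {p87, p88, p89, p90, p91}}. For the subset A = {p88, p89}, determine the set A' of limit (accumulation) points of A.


A' = {p87, p90}

For each x ∈ X, list the open sets U ∈ τ with x ∈ U, then check whether U ∩ (A ∖ {x}) ≠ ∅ for every such U.
  x = p87: opens ∋ x are {p87, p89}, {p87, p88, p89}, {p87, p89, p90}, {p87, p89, p91}, {p87, p88, p89, p90}, {p87, p88, p89, p91}, {p87, p89, p90, p91}, {p87, p88, p89, p90, p91}; each meets A ∖ {p87}, so x IS a limit point.
  x = p88: open {p88} ∋ x has {p88} ∩ (A ∖ {p88}) = ∅, so x is NOT a limit point.
  x = p89: open {p87, p89} ∋ x has {p87, p89} ∩ (A ∖ {p89}) = ∅, so x is NOT a limit point.
  x = p90: opens ∋ x are {p87, p89, p90}, {p87, p88, p89, p90}, {p87, p89, p90, p91}, {p87, p88, p89, p90, p91}; each meets A ∖ {p90}, so x IS a limit point.
  x = p91: open {p91} ∋ x has {p91} ∩ (A ∖ {p91}) = ∅, so x is NOT a limit point.
Collecting: A' = {p87, p90}.


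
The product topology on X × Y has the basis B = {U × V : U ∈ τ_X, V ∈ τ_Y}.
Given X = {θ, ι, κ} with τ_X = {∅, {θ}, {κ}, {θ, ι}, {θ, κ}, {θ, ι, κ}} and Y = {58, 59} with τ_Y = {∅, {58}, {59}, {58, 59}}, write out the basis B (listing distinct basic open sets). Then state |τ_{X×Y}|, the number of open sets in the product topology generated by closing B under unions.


Basis B = {∅ × ∅, {θ} × {58}, {θ} × {59}, {κ} × {58}, {κ} × {59}, {θ} × {58, 59}, {θ, ι} × {58}, {θ, κ} × {58}, {θ, ι} × {59}, {θ, κ} × {59}, {κ} × {58, 59}, {θ, ι, κ} × {58}, {θ, ι, κ} × {59}, {θ, ι} × {58, 59}, {θ, κ} × {58, 59}, {θ, ι, κ} × {58, 59}}; |τ_{X×Y}| = 36.

Enumerate products U × V with U ∈ τ_X, V ∈ τ_Y (deduplicated):
  ∅ × ∅ = {} (∅)
  {θ} × {58} = {(θ,58)}
  {θ} × {59} = {(θ,59)}
  {κ} × {58} = {(κ,58)}
  {κ} × {59} = {(κ,59)}
  {θ} × {58, 59} = {(θ,58), (θ,59)}
  {θ, ι} × {58} = {(θ,58), (ι,58)}
  {θ, κ} × {58} = {(θ,58), (κ,58)}
  {θ, ι} × {59} = {(θ,59), (ι,59)}
  {θ, κ} × {59} = {(θ,59), (κ,59)}
  {κ} × {58, 59} = {(κ,58), (κ,59)}
  {θ, ι, κ} × {58} = {(θ,58), (ι,58), (κ,58)}
  {θ, ι, κ} × {59} = {(θ,59), (ι,59), (κ,59)}
  {θ, ι} × {58, 59} = {(θ,58), (θ,59), (ι,58), (ι,59)}
  {θ, κ} × {58, 59} = {(θ,58), (θ,59), (κ,58), (κ,59)}
  {θ, ι, κ} × {58, 59} = {(θ,58), (θ,59), (ι,58), (ι,59), (κ,58), (κ,59)}
These 16 distinct sets form the basis B.
Close under arbitrary unions to get τ_{X×Y}; counting gives |τ_{X×Y}| = 36.


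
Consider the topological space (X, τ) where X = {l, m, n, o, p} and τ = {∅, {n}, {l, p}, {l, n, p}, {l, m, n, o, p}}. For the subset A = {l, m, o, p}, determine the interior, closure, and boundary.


int(A) = {l, p}, cl(A) = {l, m, o, p}, ∂A = {m, o}.

Closed sets in (X, τ) are complements of opens:
  closed(X, τ) = {∅, {m, o}, {m, n, o}, {l, m, o, p}, {l, m, n, o, p}}.
int(A) = ⋃ {U ∈ τ : U ⊆ A}. Opens contained in A: ∅, {l, p}.
Taking the union of these: int(A) = {l, p}.
cl(A) = ⋂ {C closed : A ⊆ C}. Closed sets containing A: {l, m, o, p}, {l, m, n, o, p}.
Intersecting these: cl(A) = {l, m, o, p}.
∂A = cl(A) ∖ int(A) = {l, m, o, p} ∖ {l, p} = {m, o}.


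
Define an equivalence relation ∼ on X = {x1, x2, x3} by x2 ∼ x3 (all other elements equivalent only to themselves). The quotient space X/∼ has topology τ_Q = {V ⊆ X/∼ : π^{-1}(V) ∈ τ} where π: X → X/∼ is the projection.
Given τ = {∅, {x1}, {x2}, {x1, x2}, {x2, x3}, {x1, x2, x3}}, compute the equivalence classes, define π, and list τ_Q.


X/∼ = {[x1], [x2=x3]}; |τ_Q| = 4.

Equivalence classes: [x1], [x2=x3].
Quotient map π: X → X/∼ sends x1 ↦ [x1], x2 ↦ [x2=x3], x3 ↦ [x2=x3].
For each subset V ⊆ X/∼, compute π^{-1}(V) ⊆ X and check whether π^{-1}(V) ∈ τ. V is open in τ_Q iff π^{-1}(V) ∈ τ.
  V = {}: π^{-1}(V) = ∅ ∈ τ ✓.
  V = {[x1]}: π^{-1}(V) = {x1} ∈ τ ✓.
  V = {[x2=x3]}: π^{-1}(V) = {x2, x3} ∈ τ ✓.
  V = {[x1], [x2=x3]}: π^{-1}(V) = {x1, x2, x3} ∈ τ ✓.
Open sets in the quotient: τ_Q = {{}, {[x1]}, {[x2=x3]}, {[x1], [x2=x3]}} (4 elements).


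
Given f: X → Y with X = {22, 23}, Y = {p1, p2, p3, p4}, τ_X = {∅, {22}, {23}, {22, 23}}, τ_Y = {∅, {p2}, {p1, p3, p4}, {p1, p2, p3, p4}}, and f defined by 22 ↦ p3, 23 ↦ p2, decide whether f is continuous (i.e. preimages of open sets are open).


f IS continuous.

Compute f^{-1}(U) for each U ∈ τ_Y:
  U = ∅: f^{-1}(U) = ∅ ∈ τ_X ✓.
  U = {p2}: f^{-1}(U) = {23} ∈ τ_X ✓.
  U = {p1, p3, p4}: f^{-1}(U) = {22} ∈ τ_X ✓.
  U = {p1, p2, p3, p4}: f^{-1}(U) = {22, 23} ∈ τ_X ✓.
Every preimage lies in τ_X, so f IS continuous.


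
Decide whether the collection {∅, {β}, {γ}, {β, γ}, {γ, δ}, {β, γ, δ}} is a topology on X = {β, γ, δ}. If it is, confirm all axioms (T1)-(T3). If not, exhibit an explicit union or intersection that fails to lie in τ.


τ IS a topology on X.

Axiom (T1): ∅ ∈ τ? Yes; X ∈ τ? Yes.
Axiom (T2/T3): check pairwise unions and intersections of members of τ.
All pairwise intersections and unions checked — each lies in τ. Therefore τ satisfies (T1), (T2), (T3): it IS a topology on X.


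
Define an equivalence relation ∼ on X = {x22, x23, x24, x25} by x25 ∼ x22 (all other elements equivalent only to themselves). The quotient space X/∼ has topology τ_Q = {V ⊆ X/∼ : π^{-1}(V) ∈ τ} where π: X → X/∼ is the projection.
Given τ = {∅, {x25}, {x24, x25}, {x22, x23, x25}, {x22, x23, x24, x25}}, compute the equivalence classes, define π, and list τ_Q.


X/∼ = {[x22=x25], [x23], [x24]}; |τ_Q| = 3.

Equivalence classes: [x22=x25], [x23], [x24].
Quotient map π: X → X/∼ sends x22 ↦ [x22=x25], x23 ↦ [x23], x24 ↦ [x24], x25 ↦ [x22=x25].
For each subset V ⊆ X/∼, compute π^{-1}(V) ⊆ X and check whether π^{-1}(V) ∈ τ. V is open in τ_Q iff π^{-1}(V) ∈ τ.
  V = {}: π^{-1}(V) = ∅ ∈ τ ✓.
  V = {[x22=x25]}: π^{-1}(V) = {x22, x25} ∉ τ ✗.
  V = {[x23]}: π^{-1}(V) = {x23} ∉ τ ✗.
  V = {[x22=x25], [x23]}: π^{-1}(V) = {x22, x23, x25} ∈ τ ✓.
  V = {[x24]}: π^{-1}(V) = {x24} ∉ τ ✗.
  V = {[x22=x25], [x24]}: π^{-1}(V) = {x22, x24, x25} ∉ τ ✗.
  V = {[x23], [x24]}: π^{-1}(V) = {x23, x24} ∉ τ ✗.
  V = {[x22=x25], [x23], [x24]}: π^{-1}(V) = {x22, x23, x24, x25} ∈ τ ✓.
Open sets in the quotient: τ_Q = {{}, {[x22=x25], [x23]}, {[x22=x25], [x23], [x24]}} (3 elements).


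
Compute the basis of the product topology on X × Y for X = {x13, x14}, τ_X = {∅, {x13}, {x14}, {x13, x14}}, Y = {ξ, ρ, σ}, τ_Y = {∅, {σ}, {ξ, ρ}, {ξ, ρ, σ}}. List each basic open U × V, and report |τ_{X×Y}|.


Basis B = {∅ × ∅, {x13} × {σ}, {x14} × {σ}, {x13} × {ξ, ρ}, {x13, x14} × {σ}, {x14} × {ξ, ρ}, {x13} × {ξ, ρ, σ}, {x14} × {ξ, ρ, σ}, {x13, x14} × {ξ, ρ}, {x13, x14} × {ξ, ρ, σ}}; |τ_{X×Y}| = 16.

Enumerate products U × V with U ∈ τ_X, V ∈ τ_Y (deduplicated):
  ∅ × ∅ = {} (∅)
  {x13} × {σ} = {(x13,σ)}
  {x14} × {σ} = {(x14,σ)}
  {x13} × {ξ, ρ} = {(x13,ξ), (x13,ρ)}
  {x13, x14} × {σ} = {(x13,σ), (x14,σ)}
  {x14} × {ξ, ρ} = {(x14,ξ), (x14,ρ)}
  {x13} × {ξ, ρ, σ} = {(x13,ξ), (x13,ρ), (x13,σ)}
  {x14} × {ξ, ρ, σ} = {(x14,ξ), (x14,ρ), (x14,σ)}
  {x13, x14} × {ξ, ρ} = {(x13,ξ), (x13,ρ), (x14,ξ), (x14,ρ)}
  {x13, x14} × {ξ, ρ, σ} = {(x13,ξ), (x13,ρ), (x13,σ), (x14,ξ), (x14,ρ), (x14,σ)}
These 10 distinct sets form the basis B.
Close under arbitrary unions to get τ_{X×Y}; counting gives |τ_{X×Y}| = 16.


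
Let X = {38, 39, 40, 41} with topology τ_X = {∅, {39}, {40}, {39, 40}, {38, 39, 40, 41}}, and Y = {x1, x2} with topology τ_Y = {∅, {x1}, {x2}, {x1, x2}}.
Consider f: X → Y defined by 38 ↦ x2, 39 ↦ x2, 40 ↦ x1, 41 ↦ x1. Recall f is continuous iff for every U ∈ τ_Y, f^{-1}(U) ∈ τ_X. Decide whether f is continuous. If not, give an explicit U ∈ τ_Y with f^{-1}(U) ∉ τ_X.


f is NOT continuous.

Compute f^{-1}(U) for each U ∈ τ_Y:
  U = ∅: f^{-1}(U) = ∅ ∈ τ_X ✓.
  U = {x1}: f^{-1}(U) = {40, 41} ∉ τ_X ✗.
  U = {x2}: f^{-1}(U) = {38, 39} ∉ τ_X ✗.
  U = {x1, x2}: f^{-1}(U) = {38, 39, 40, 41} ∈ τ_X ✓.
Found U = {x1} with f^{-1}(U) = {40, 41} not in τ_X. Therefore f is NOT continuous.


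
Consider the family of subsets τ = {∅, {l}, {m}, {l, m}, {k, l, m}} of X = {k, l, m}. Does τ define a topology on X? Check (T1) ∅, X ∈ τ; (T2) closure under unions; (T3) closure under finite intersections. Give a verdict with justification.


τ IS a topology on X.

Axiom (T1): ∅ ∈ τ? Yes; X ∈ τ? Yes.
Axiom (T2/T3): check pairwise unions and intersections of members of τ.
All pairwise intersections and unions checked — each lies in τ. Therefore τ satisfies (T1), (T2), (T3): it IS a topology on X.


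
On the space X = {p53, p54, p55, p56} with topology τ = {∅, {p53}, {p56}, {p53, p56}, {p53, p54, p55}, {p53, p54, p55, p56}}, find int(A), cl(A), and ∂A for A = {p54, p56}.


int(A) = {p56}, cl(A) = {p54, p55, p56}, ∂A = {p54, p55}.

Closed sets in (X, τ) are complements of opens:
  closed(X, τ) = {∅, {p56}, {p54, p55}, {p53, p54, p55}, {p54, p55, p56}, {p53, p54, p55, p56}}.
int(A) = ⋃ {U ∈ τ : U ⊆ A}. Opens contained in A: ∅, {p56}.
Taking the union of these: int(A) = {p56}.
cl(A) = ⋂ {C closed : A ⊆ C}. Closed sets containing A: {p54, p55, p56}, {p53, p54, p55, p56}.
Intersecting these: cl(A) = {p54, p55, p56}.
∂A = cl(A) ∖ int(A) = {p54, p55, p56} ∖ {p56} = {p54, p55}.


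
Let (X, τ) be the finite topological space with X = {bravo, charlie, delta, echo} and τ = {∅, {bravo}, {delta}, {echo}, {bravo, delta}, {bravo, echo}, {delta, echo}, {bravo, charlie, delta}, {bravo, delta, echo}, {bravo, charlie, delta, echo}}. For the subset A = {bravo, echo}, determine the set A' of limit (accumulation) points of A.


A' = {charlie}

For each x ∈ X, list the open sets U ∈ τ with x ∈ U, then check whether U ∩ (A ∖ {x}) ≠ ∅ for every such U.
  x = bravo: open {bravo} ∋ x has {bravo} ∩ (A ∖ {bravo}) = ∅, so x is NOT a limit point.
  x = charlie: opens ∋ x are {bravo, charlie, delta}, {bravo, charlie, delta, echo}; each meets A ∖ {charlie}, so x IS a limit point.
  x = delta: open {delta} ∋ x has {delta} ∩ (A ∖ {delta}) = ∅, so x is NOT a limit point.
  x = echo: open {echo} ∋ x has {echo} ∩ (A ∖ {echo}) = ∅, so x is NOT a limit point.
Collecting: A' = {charlie}.


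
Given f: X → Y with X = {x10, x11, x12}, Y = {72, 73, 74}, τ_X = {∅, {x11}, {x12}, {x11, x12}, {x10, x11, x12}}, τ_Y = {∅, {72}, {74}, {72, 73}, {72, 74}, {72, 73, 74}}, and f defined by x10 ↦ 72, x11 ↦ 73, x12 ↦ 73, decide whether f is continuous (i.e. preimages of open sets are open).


f is NOT continuous.

Compute f^{-1}(U) for each U ∈ τ_Y:
  U = ∅: f^{-1}(U) = ∅ ∈ τ_X ✓.
  U = {72}: f^{-1}(U) = {x10} ∉ τ_X ✗.
  U = {74}: f^{-1}(U) = ∅ ∈ τ_X ✓.
  U = {72, 73}: f^{-1}(U) = {x10, x11, x12} ∈ τ_X ✓.
  U = {72, 74}: f^{-1}(U) = {x10} ∉ τ_X ✗.
  U = {72, 73, 74}: f^{-1}(U) = {x10, x11, x12} ∈ τ_X ✓.
Found U = {72} with f^{-1}(U) = {x10} not in τ_X. Therefore f is NOT continuous.


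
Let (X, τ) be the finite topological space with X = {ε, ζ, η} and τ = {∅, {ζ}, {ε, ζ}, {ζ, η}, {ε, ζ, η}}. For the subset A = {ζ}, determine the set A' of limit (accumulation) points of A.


A' = {ε, η}

For each x ∈ X, list the open sets U ∈ τ with x ∈ U, then check whether U ∩ (A ∖ {x}) ≠ ∅ for every such U.
  x = ε: opens ∋ x are {ε, ζ}, {ε, ζ, η}; each meets A ∖ {ε}, so x IS a limit point.
  x = ζ: open {ζ} ∋ x has {ζ} ∩ (A ∖ {ζ}) = ∅, so x is NOT a limit point.
  x = η: opens ∋ x are {ζ, η}, {ε, ζ, η}; each meets A ∖ {η}, so x IS a limit point.
Collecting: A' = {ε, η}.


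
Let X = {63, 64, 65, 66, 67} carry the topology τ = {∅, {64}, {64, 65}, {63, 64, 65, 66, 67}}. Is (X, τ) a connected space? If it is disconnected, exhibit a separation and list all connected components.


(X, τ) is connected.

Find clopen sets (U ∈ τ with X ∖ U ∈ τ):
  U = ∅, X ∖ U = {63, 64, 65, 66, 67} — both open, so U is clopen.
  U = {63, 64, 65, 66, 67}, X ∖ U = ∅ — both open, so U is clopen.
Only trivial clopens (∅ and X) exist, so (X, τ) is connected.
Compute connected components by grouping points that agree on all clopens:
  component: {63, 64, 65, 66, 67}


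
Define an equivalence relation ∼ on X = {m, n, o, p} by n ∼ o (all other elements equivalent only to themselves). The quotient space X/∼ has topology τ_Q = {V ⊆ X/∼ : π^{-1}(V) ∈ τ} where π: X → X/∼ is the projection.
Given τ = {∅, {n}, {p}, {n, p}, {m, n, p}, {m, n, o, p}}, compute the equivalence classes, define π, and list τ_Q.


X/∼ = {[m], [n=o], [p]}; |τ_Q| = 3.

Equivalence classes: [m], [n=o], [p].
Quotient map π: X → X/∼ sends m ↦ [m], n ↦ [n=o], o ↦ [n=o], p ↦ [p].
For each subset V ⊆ X/∼, compute π^{-1}(V) ⊆ X and check whether π^{-1}(V) ∈ τ. V is open in τ_Q iff π^{-1}(V) ∈ τ.
  V = {}: π^{-1}(V) = ∅ ∈ τ ✓.
  V = {[m]}: π^{-1}(V) = {m} ∉ τ ✗.
  V = {[n=o]}: π^{-1}(V) = {n, o} ∉ τ ✗.
  V = {[m], [n=o]}: π^{-1}(V) = {m, n, o} ∉ τ ✗.
  V = {[p]}: π^{-1}(V) = {p} ∈ τ ✓.
  V = {[m], [p]}: π^{-1}(V) = {m, p} ∉ τ ✗.
  V = {[n=o], [p]}: π^{-1}(V) = {n, o, p} ∉ τ ✗.
  V = {[m], [n=o], [p]}: π^{-1}(V) = {m, n, o, p} ∈ τ ✓.
Open sets in the quotient: τ_Q = {{}, {[p]}, {[m], [n=o], [p]}} (3 elements).


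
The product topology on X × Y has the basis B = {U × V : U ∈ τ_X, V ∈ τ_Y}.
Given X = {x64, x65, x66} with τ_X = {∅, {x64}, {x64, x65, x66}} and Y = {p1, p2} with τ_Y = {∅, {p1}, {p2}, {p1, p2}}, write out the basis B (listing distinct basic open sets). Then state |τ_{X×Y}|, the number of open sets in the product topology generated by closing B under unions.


Basis B = {∅ × ∅, {x64} × {p1}, {x64} × {p2}, {x64} × {p1, p2}, {x64, x65, x66} × {p1}, {x64, x65, x66} × {p2}, {x64, x65, x66} × {p1, p2}}; |τ_{X×Y}| = 9.

Enumerate products U × V with U ∈ τ_X, V ∈ τ_Y (deduplicated):
  ∅ × ∅ = {} (∅)
  {x64} × {p1} = {(x64,p1)}
  {x64} × {p2} = {(x64,p2)}
  {x64} × {p1, p2} = {(x64,p1), (x64,p2)}
  {x64, x65, x66} × {p1} = {(x64,p1), (x65,p1), (x66,p1)}
  {x64, x65, x66} × {p2} = {(x64,p2), (x65,p2), (x66,p2)}
  {x64, x65, x66} × {p1, p2} = {(x64,p1), (x64,p2), (x65,p1), (x65,p2), (x66,p1), (x66,p2)}
These 7 distinct sets form the basis B.
Close under arbitrary unions to get τ_{X×Y}; counting gives |τ_{X×Y}| = 9.


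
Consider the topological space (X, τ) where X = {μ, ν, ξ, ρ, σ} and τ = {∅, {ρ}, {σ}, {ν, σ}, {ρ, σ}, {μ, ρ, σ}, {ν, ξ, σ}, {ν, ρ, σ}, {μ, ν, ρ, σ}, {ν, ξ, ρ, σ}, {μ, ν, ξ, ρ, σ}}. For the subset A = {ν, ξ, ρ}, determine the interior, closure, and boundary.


int(A) = {ρ}, cl(A) = {μ, ν, ξ, ρ}, ∂A = {μ, ν, ξ}.

Closed sets in (X, τ) are complements of opens:
  closed(X, τ) = {∅, {μ}, {ξ}, {μ, ξ}, {μ, ρ}, {ν, ξ}, {μ, ν, ξ}, {μ, ξ, ρ}, {μ, ν, ξ, ρ}, {μ, ν, ξ, σ}, {μ, ν, ξ, ρ, σ}}.
int(A) = ⋃ {U ∈ τ : U ⊆ A}. Opens contained in A: ∅, {ρ}.
Taking the union of these: int(A) = {ρ}.
cl(A) = ⋂ {C closed : A ⊆ C}. Closed sets containing A: {μ, ν, ξ, ρ}, {μ, ν, ξ, ρ, σ}.
Intersecting these: cl(A) = {μ, ν, ξ, ρ}.
∂A = cl(A) ∖ int(A) = {μ, ν, ξ, ρ} ∖ {ρ} = {μ, ν, ξ}.


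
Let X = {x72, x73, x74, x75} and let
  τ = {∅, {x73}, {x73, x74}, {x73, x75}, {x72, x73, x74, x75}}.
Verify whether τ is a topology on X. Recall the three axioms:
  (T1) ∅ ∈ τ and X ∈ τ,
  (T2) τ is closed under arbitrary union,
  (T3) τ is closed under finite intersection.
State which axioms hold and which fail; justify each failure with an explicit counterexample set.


τ is NOT a topology on X.

Axiom (T1): ∅ ∈ τ? Yes; X ∈ τ? Yes.
Axiom (T2/T3): check pairwise unions and intersections of members of τ.
Counterexample for (T2): {x73, x74} ∪ {x73, x75} = {x73, x74, x75} ∉ τ. Therefore τ is NOT a topology.


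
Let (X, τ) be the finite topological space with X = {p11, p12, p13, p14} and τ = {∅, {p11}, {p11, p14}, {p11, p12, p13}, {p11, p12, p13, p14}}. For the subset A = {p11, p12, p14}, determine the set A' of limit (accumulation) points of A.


A' = {p12, p13, p14}

For each x ∈ X, list the open sets U ∈ τ with x ∈ U, then check whether U ∩ (A ∖ {x}) ≠ ∅ for every such U.
  x = p11: open {p11} ∋ x has {p11} ∩ (A ∖ {p11}) = ∅, so x is NOT a limit point.
  x = p12: opens ∋ x are {p11, p12, p13}, {p11, p12, p13, p14}; each meets A ∖ {p12}, so x IS a limit point.
  x = p13: opens ∋ x are {p11, p12, p13}, {p11, p12, p13, p14}; each meets A ∖ {p13}, so x IS a limit point.
  x = p14: opens ∋ x are {p11, p14}, {p11, p12, p13, p14}; each meets A ∖ {p14}, so x IS a limit point.
Collecting: A' = {p12, p13, p14}.


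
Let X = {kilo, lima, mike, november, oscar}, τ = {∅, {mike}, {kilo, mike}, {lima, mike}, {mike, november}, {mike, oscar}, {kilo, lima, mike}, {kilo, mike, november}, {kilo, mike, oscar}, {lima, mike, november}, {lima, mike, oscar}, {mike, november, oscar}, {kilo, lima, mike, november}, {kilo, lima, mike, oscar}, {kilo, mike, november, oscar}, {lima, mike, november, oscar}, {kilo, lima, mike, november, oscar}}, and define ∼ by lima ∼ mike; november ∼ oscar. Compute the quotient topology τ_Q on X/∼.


X/∼ = {[kilo], [lima=mike], [november=oscar]}; |τ_Q| = 5.

Equivalence classes: [kilo], [lima=mike], [november=oscar].
Quotient map π: X → X/∼ sends kilo ↦ [kilo], lima ↦ [lima=mike], mike ↦ [lima=mike], november ↦ [november=oscar], oscar ↦ [november=oscar].
For each subset V ⊆ X/∼, compute π^{-1}(V) ⊆ X and check whether π^{-1}(V) ∈ τ. V is open in τ_Q iff π^{-1}(V) ∈ τ.
  V = {}: π^{-1}(V) = ∅ ∈ τ ✓.
  V = {[kilo]}: π^{-1}(V) = {kilo} ∉ τ ✗.
  V = {[lima=mike]}: π^{-1}(V) = {lima, mike} ∈ τ ✓.
  V = {[kilo], [lima=mike]}: π^{-1}(V) = {kilo, lima, mike} ∈ τ ✓.
  V = {[november=oscar]}: π^{-1}(V) = {november, oscar} ∉ τ ✗.
  V = {[kilo], [november=oscar]}: π^{-1}(V) = {kilo, november, oscar} ∉ τ ✗.
  V = {[lima=mike], [november=oscar]}: π^{-1}(V) = {lima, mike, november, oscar} ∈ τ ✓.
  V = {[kilo], [lima=mike], [november=oscar]}: π^{-1}(V) = {kilo, lima, mike, november, oscar} ∈ τ ✓.
Open sets in the quotient: τ_Q = {{}, {[lima=mike]}, {[kilo], [lima=mike]}, {[lima=mike], [november=oscar]}, {[kilo], [lima=mike], [november=oscar]}} (5 elements).


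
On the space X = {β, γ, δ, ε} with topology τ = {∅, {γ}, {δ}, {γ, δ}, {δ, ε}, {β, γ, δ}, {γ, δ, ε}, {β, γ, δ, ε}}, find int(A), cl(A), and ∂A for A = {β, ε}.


int(A) = ∅, cl(A) = {β, ε}, ∂A = {β, ε}.

Closed sets in (X, τ) are complements of opens:
  closed(X, τ) = {∅, {β}, {ε}, {β, γ}, {β, ε}, {β, γ, ε}, {β, δ, ε}, {β, γ, δ, ε}}.
int(A) = ⋃ {U ∈ τ : U ⊆ A}. Opens contained in A: ∅.
Taking the union of these: int(A) = ∅.
cl(A) = ⋂ {C closed : A ⊆ C}. Closed sets containing A: {β, ε}, {β, γ, ε}, {β, δ, ε}, {β, γ, δ, ε}.
Intersecting these: cl(A) = {β, ε}.
∂A = cl(A) ∖ int(A) = {β, ε} ∖ ∅ = {β, ε}.


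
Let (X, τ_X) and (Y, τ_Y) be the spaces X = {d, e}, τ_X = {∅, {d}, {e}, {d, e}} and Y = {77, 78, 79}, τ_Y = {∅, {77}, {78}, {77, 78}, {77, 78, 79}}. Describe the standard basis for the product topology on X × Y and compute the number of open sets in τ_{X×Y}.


Basis B = {∅ × ∅, {d} × {77}, {d} × {78}, {e} × {77}, {e} × {78}, {d} × {77, 78}, {d, e} × {77}, {d, e} × {78}, {e} × {77, 78}, {d} × {77, 78, 79}, {e} × {77, 78, 79}, {d, e} × {77, 78}, {d, e} × {77, 78, 79}}; |τ_{X×Y}| = 25.

Enumerate products U × V with U ∈ τ_X, V ∈ τ_Y (deduplicated):
  ∅ × ∅ = {} (∅)
  {d} × {77} = {(d,77)}
  {d} × {78} = {(d,78)}
  {e} × {77} = {(e,77)}
  {e} × {78} = {(e,78)}
  {d} × {77, 78} = {(d,77), (d,78)}
  {d, e} × {77} = {(d,77), (e,77)}
  {d, e} × {78} = {(d,78), (e,78)}
  {e} × {77, 78} = {(e,77), (e,78)}
  {d} × {77, 78, 79} = {(d,77), (d,78), (d,79)}
  {e} × {77, 78, 79} = {(e,77), (e,78), (e,79)}
  {d, e} × {77, 78} = {(d,77), (d,78), (e,77), (e,78)}
  {d, e} × {77, 78, 79} = {(d,77), (d,78), (d,79), (e,77), (e,78), (e,79)}
These 13 distinct sets form the basis B.
Close under arbitrary unions to get τ_{X×Y}; counting gives |τ_{X×Y}| = 25.


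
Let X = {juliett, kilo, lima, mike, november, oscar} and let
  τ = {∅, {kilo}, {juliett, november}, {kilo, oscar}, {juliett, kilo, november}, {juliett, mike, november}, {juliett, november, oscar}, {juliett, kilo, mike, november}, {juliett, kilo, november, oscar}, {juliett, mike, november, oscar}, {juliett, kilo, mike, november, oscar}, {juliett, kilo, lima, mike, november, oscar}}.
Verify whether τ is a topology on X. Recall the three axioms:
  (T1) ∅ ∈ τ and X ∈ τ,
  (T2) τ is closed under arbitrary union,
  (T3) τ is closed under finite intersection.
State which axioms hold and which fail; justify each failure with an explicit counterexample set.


τ is NOT a topology on X.

Axiom (T1): ∅ ∈ τ? Yes; X ∈ τ? Yes.
Axiom (T2/T3): check pairwise unions and intersections of members of τ.
Counterexample for (T3): {kilo, oscar} ∩ {juliett, november, oscar} = {oscar} ∉ τ. Therefore τ is NOT a topology.


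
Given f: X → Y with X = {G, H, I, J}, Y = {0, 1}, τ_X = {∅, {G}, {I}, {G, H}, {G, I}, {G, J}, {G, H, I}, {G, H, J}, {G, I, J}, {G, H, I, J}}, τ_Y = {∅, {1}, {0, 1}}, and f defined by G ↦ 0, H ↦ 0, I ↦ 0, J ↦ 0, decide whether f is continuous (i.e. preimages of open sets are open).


f IS continuous.

Compute f^{-1}(U) for each U ∈ τ_Y:
  U = ∅: f^{-1}(U) = ∅ ∈ τ_X ✓.
  U = {1}: f^{-1}(U) = ∅ ∈ τ_X ✓.
  U = {0, 1}: f^{-1}(U) = {G, H, I, J} ∈ τ_X ✓.
Every preimage lies in τ_X, so f IS continuous.


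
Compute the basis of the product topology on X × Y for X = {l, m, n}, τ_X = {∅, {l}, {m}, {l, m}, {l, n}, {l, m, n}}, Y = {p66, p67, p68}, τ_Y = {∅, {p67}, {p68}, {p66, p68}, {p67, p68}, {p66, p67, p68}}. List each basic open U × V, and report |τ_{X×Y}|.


Basis B = {∅ × ∅, {l} × {p67}, {l} × {p68}, {m} × {p67}, {m} × {p68}, {l} × {p66, p68}, {l} × {p67, p68}, {l, m} × {p67}, {l, n} × {p67}, {l, m} × {p68}, {l, n} × {p68}, {m} × {p66, p68}, {m} × {p67, p68}, {l} × {p66, p67, p68}, {l, m, n} × {p67}, {l, m, n} × {p68}, {m} × {p66, p67, p68}, {l, m} × {p66, p68}, {l, n} × {p66, p68}, {l, m} × {p67, p68}, {l, n} × {p67, p68}, {l, m} × {p66, p67, p68}, {l, n} × {p66, p67, p68}, {l, m, n} × {p66, p68}, {l, m, n} × {p67, p68}, {l, m, n} × {p66, p67, p68}}; |τ_{X×Y}| = 108.

Enumerate products U × V with U ∈ τ_X, V ∈ τ_Y (deduplicated):
  ∅ × ∅ = {} (∅)
  {l} × {p67} = {(l,p67)}
  {l} × {p68} = {(l,p68)}
  {m} × {p67} = {(m,p67)}
  {m} × {p68} = {(m,p68)}
  {l} × {p66, p68} = {(l,p66), (l,p68)}
  {l} × {p67, p68} = {(l,p67), (l,p68)}
  {l, m} × {p67} = {(l,p67), (m,p67)}
  {l, n} × {p67} = {(l,p67), (n,p67)}
  {l, m} × {p68} = {(l,p68), (m,p68)}
  {l, n} × {p68} = {(l,p68), (n,p68)}
  {m} × {p66, p68} = {(m,p66), (m,p68)}
  {m} × {p67, p68} = {(m,p67), (m,p68)}
  {l} × {p66, p67, p68} = {(l,p66), (l,p67), (l,p68)}
  {l, m, n} × {p67} = {(l,p67), (m,p67), (n,p67)}
  {l, m, n} × {p68} = {(l,p68), (m,p68), (n,p68)}
  {m} × {p66, p67, p68} = {(m,p66), (m,p67), (m,p68)}
  {l, m} × {p66, p68} = {(l,p66), (l,p68), (m,p66), (m,p68)}
  {l, n} × {p66, p68} = {(l,p66), (l,p68), (n,p66), (n,p68)}
  {l, m} × {p67, p68} = {(l,p67), (l,p68), (m,p67), (m,p68)}
  {l, n} × {p67, p68} = {(l,p67), (l,p68), (n,p67), (n,p68)}
  {l, m} × {p66, p67, p68} = {(l,p66), (l,p67), (l,p68), (m,p66), (m,p67), (m,p68)}
  {l, n} × {p66, p67, p68} = {(l,p66), (l,p67), (l,p68), (n,p66), (n,p67), (n,p68)}
  {l, m, n} × {p66, p68} = {(l,p66), (l,p68), (m,p66), (m,p68), (n,p66), (n,p68)}
  {l, m, n} × {p67, p68} = {(l,p67), (l,p68), (m,p67), (m,p68), (n,p67), (n,p68)}
  {l, m, n} × {p66, p67, p68} = {(l,p66), (l,p67), (l,p68), (m,p66), (m,p67), (m,p68), (n,p66), (n,p67), (n,p68)}
These 26 distinct sets form the basis B.
Close under arbitrary unions to get τ_{X×Y}; counting gives |τ_{X×Y}| = 108.


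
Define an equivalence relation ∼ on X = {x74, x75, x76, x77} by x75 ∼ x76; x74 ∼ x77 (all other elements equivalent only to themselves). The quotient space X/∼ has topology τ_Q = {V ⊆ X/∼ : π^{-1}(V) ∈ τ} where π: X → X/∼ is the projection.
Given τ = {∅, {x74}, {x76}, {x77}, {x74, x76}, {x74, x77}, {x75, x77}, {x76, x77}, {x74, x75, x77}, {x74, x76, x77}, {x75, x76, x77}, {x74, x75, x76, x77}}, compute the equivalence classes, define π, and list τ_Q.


X/∼ = {[x74=x77], [x75=x76]}; |τ_Q| = 3.

Equivalence classes: [x74=x77], [x75=x76].
Quotient map π: X → X/∼ sends x74 ↦ [x74=x77], x75 ↦ [x75=x76], x76 ↦ [x75=x76], x77 ↦ [x74=x77].
For each subset V ⊆ X/∼, compute π^{-1}(V) ⊆ X and check whether π^{-1}(V) ∈ τ. V is open in τ_Q iff π^{-1}(V) ∈ τ.
  V = {}: π^{-1}(V) = ∅ ∈ τ ✓.
  V = {[x74=x77]}: π^{-1}(V) = {x74, x77} ∈ τ ✓.
  V = {[x75=x76]}: π^{-1}(V) = {x75, x76} ∉ τ ✗.
  V = {[x74=x77], [x75=x76]}: π^{-1}(V) = {x74, x75, x76, x77} ∈ τ ✓.
Open sets in the quotient: τ_Q = {{}, {[x74=x77]}, {[x74=x77], [x75=x76]}} (3 elements).
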